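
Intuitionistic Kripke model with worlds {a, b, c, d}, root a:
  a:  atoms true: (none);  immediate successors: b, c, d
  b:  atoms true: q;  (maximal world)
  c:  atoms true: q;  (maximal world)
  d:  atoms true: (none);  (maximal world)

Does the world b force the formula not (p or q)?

No

b does not force not (p or q) since b is accessible from b and b forces p or q.
b forces p or q via the disjunct q.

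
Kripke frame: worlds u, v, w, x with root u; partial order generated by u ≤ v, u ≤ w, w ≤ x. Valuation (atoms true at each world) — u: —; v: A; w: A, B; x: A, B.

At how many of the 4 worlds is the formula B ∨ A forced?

u: does not force it — u ⊮ B ∨ A: neither disjunct is forced at u.
v: forces it.
w: forces it.
x: forces it.
Worlds forcing the formula: {v, w, x}.

3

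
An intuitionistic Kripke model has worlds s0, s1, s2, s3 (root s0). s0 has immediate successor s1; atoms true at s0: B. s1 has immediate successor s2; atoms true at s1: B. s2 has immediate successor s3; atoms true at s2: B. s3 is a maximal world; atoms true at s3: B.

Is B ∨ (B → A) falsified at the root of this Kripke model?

s0 ⊩ B ∨ (B → A) via the disjunct B.
So the root s0 forces B ∨ (B → A); the model is not a countermodel.

No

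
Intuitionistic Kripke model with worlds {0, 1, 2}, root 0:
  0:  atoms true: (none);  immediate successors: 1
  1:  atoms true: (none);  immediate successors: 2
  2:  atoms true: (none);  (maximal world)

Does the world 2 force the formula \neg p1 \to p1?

2 \nVdash \neg p1 \to p1: already at 2 itself, 2 \Vdash \neg p1 but 2 \nVdash p1.
2 lacks atom p1, so 2 \nVdash p1.

No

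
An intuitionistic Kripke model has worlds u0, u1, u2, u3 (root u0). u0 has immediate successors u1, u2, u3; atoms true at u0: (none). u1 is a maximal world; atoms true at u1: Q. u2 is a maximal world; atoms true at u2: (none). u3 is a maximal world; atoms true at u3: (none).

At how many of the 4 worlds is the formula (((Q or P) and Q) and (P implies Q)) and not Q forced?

0

u0: does not force it — u0 does not force (((Q or P) and Q) and (P implies Q)) and not Q since u0 fails ((Q or P) and Q) and (P implies Q).
u1: does not force it — u1 does not force (((Q or P) and Q) and (P implies Q)) and not Q since u1 fails not Q.
u2: does not force it — u2 does not force (((Q or P) and Q) and (P implies Q)) and not Q since u2 fails ((Q or P) and Q) and (P implies Q).
u3: does not force it.
Worlds forcing the formula: { }.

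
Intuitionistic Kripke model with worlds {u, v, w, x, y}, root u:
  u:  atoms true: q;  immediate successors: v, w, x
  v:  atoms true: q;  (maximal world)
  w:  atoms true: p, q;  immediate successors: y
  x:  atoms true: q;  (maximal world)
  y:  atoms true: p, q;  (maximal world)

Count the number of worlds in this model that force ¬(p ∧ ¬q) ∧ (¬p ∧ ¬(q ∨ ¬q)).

u: does not force it — u ⊮ ¬(p ∧ ¬q) ∧ (¬p ∧ ¬(q ∨ ¬q)) since u fails ¬p ∧ ¬(q ∨ ¬q).
v: does not force it — v ⊮ ¬(p ∧ ¬q) ∧ (¬p ∧ ¬(q ∨ ¬q)) since v fails ¬p ∧ ¬(q ∨ ¬q).
w: does not force it.
x: does not force it.
y: does not force it.
Worlds forcing the formula: { }.

0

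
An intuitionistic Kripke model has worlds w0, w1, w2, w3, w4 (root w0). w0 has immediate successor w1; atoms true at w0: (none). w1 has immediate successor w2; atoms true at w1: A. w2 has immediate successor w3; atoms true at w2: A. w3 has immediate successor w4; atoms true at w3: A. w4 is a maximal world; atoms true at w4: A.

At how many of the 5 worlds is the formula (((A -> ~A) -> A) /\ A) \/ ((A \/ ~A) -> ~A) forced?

4

w0: does not force it — w0 ||-/- (((A -> ~A) -> A) /\ A) \/ ((A \/ ~A) -> ~A): neither disjunct is forced at w0.
w1: forces it.
w2: forces it.
w3: forces it.
w4: forces it.
Worlds forcing the formula: {w1, w2, w3, w4}.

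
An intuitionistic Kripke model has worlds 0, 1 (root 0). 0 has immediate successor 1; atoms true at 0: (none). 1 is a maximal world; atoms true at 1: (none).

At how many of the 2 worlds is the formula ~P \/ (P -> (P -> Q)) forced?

0: forces it.
1: forces it.
Worlds forcing the formula: {0, 1}.

2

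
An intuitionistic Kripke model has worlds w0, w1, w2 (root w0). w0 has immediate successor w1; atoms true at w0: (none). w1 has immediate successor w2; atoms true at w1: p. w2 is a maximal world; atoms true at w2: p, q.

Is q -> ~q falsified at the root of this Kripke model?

w0 ||-/- q -> ~q: at the accessible world w2, w2 ||- q but w2 ||-/- ~q.
w2 ||-/- ~q since w2 is accessible from w2 and w2 ||- q.
So the root w0 does not force q -> ~q; the model is a countermodel.

Yes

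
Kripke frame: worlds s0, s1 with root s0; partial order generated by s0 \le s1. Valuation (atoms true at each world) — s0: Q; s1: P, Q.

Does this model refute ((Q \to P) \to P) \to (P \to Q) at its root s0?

s0 \Vdash ((Q \to P) \to P) \to (P \to Q): every world accessible from s0 that forces (Q \to P) \to P (namely s0, s1) also forces P \to Q.
So the root s0 forces ((Q \to P) \to P) \to (P \to Q); the model is not a countermodel.

No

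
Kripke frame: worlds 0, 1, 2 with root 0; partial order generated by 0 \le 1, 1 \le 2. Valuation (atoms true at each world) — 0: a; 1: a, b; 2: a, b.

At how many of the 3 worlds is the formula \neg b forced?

0: does not force it — 0 \nVdash \neg b since 1 is accessible from 0 and 1 \Vdash b.
1: does not force it — 1 \nVdash \neg b since 1 is accessible from 1 and 1 \Vdash b.
2: does not force it — 2 \nVdash \neg b since 2 is accessible from 2 and 2 \Vdash b.
Worlds forcing the formula: { }.

0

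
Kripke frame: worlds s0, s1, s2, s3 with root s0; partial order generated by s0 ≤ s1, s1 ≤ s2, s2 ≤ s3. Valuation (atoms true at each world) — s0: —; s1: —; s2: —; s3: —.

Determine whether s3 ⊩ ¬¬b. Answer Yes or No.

s3 ⊮ ¬¬b since s3 is accessible from s3 and s3 ⊩ ¬b.
s3 ⊩ ¬b: no world accessible from s3 forces b.

No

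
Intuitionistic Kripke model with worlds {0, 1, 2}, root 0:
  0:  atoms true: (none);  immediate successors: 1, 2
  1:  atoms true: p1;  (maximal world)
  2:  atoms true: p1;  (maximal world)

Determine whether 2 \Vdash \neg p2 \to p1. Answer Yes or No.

Yes

2 \Vdash \neg p2 \to p1: every world accessible from 2 that forces \neg p2 (namely 2) also forces p1.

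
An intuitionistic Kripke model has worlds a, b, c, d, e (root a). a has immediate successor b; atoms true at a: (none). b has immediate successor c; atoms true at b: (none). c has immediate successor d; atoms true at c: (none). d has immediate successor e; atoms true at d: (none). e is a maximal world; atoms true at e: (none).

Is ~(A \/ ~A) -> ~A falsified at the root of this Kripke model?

a ||- ~(A \/ ~A) -> ~A vacuously: no world accessible from a forces the antecedent ~(A \/ ~A).
So the root a forces ~(A \/ ~A) -> ~A; the model is not a countermodel.

No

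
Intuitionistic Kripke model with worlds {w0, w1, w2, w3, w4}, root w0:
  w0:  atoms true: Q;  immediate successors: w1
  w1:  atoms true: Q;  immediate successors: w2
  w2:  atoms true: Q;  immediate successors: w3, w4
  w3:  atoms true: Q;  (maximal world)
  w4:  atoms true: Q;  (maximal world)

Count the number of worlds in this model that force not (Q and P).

5

w0: forces it.
w1: forces it.
w2: forces it.
w3: forces it.
w4: forces it.
Worlds forcing the formula: {w0, w1, w2, w3, w4}.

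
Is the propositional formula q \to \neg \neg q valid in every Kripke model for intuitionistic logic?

This is double-negation introduction, which is intuitionistically derivable.
If a world forces q then every accessible world forces q (persistence), so none forces \neg q; hence \neg \neg q.

Yes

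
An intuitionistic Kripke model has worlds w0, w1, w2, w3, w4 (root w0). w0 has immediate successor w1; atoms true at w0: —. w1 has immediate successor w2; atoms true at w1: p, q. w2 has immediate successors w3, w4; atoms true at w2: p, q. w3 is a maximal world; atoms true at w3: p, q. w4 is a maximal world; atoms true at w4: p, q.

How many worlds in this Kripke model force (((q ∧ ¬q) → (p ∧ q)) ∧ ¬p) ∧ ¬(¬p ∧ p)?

0

w0: does not force it — w0 ⊮ (((q ∧ ¬q) → (p ∧ q)) ∧ ¬p) ∧ ¬(¬p ∧ p) since w0 fails ((q ∧ ¬q) → (p ∧ q)) ∧ ¬p.
w1: does not force it — w1 ⊮ (((q ∧ ¬q) → (p ∧ q)) ∧ ¬p) ∧ ¬(¬p ∧ p) since w1 fails ((q ∧ ¬q) → (p ∧ q)) ∧ ¬p.
w2: does not force it.
w3: does not force it.
w4: does not force it.
Worlds forcing the formula: { }.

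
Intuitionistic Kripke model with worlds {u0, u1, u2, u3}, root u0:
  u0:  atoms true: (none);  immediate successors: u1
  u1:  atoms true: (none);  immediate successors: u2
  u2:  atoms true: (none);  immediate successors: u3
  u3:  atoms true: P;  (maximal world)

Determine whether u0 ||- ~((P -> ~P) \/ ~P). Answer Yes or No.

u0 ||- ~((P -> ~P) \/ ~P): no world accessible from u0 forces (P -> ~P) \/ ~P.

Yes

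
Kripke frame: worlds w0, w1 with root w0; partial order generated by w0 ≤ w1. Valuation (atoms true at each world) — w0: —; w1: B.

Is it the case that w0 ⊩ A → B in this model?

w0 ⊩ A → B vacuously: no world accessible from w0 forces the antecedent A.

Yes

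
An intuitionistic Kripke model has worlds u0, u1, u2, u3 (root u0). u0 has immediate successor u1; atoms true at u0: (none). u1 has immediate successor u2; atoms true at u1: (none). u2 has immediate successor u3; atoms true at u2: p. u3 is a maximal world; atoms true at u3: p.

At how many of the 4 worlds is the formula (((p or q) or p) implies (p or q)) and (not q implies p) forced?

u0: does not force it — u0 does not force (((p or q) or p) implies (p or q)) and (not q implies p) since u0 fails not q implies p.
u1: does not force it — u1 does not force (((p or q) or p) implies (p or q)) and (not q implies p) since u1 fails not q implies p.
u2: forces it.
u3: forces it.
Worlds forcing the formula: {u2, u3}.

2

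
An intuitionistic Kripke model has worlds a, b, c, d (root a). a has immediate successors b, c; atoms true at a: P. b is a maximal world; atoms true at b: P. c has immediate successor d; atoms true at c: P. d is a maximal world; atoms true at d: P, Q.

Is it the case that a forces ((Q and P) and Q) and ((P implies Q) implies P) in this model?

a does not force ((Q and P) and Q) and ((P implies Q) implies P) since a fails (Q and P) and Q.

No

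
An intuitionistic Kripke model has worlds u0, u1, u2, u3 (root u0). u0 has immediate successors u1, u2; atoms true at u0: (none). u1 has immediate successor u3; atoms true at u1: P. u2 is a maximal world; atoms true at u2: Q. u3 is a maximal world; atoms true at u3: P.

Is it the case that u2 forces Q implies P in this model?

No

u2 does not force Q implies P: already at u2 itself, u2 forces Q but u2 does not force P.
u2 lacks atom P, so u2 does not force P.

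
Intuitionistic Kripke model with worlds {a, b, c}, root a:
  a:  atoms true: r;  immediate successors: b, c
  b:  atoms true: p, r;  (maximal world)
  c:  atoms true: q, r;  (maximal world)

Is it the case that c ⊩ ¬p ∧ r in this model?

c ⊩ ¬p ∧ r since c forces both conjuncts.

Yes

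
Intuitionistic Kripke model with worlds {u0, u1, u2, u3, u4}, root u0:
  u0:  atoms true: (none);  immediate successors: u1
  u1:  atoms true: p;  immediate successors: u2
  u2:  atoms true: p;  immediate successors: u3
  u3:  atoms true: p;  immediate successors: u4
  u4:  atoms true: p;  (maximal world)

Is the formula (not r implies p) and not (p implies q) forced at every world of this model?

No

Not every world: u0 does not force (not r implies p) and not (p implies q).
u0 does not force (not r implies p) and not (p implies q) since u0 fails not r implies p.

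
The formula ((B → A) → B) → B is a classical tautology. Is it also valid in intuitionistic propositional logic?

No

This is Peirce's law, which is not intuitionistically valid.
A Kripke countermodel: worlds a, b; order generated by a ≤ b; atoms true at each world — a:{}; b:{B}.
a ⊮ ((B → A) → B) → B: already at a itself, a ⊩ (B → A) → B but a ⊮ B.
a lacks atom B, so a ⊮ B.
So the root a does not force the formula.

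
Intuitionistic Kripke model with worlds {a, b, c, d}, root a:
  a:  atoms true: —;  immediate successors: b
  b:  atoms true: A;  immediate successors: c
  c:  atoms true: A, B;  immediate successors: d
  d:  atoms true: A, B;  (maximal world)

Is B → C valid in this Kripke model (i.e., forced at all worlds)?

Not every world: a ⊮ B → C.
a ⊮ B → C: at the accessible world c, c ⊩ B but c ⊮ C.
c lacks atom C, so c ⊮ C.

No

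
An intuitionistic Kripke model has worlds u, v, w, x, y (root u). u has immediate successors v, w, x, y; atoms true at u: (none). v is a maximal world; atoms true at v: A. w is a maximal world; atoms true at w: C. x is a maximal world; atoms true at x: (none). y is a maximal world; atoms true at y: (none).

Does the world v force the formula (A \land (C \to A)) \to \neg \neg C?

No

v \nVdash (A \land (C \to A)) \to \neg \neg C: already at v itself, v \Vdash A \land (C \to A) but v \nVdash \neg \neg C.
v \nVdash \neg \neg C since v is accessible from v and v \Vdash \neg C.
v \Vdash \neg C: no world accessible from v forces C.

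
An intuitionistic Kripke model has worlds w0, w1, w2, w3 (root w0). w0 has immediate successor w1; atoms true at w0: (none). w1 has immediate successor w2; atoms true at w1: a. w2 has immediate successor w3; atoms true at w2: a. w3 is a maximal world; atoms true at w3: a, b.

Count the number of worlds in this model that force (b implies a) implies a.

w0: does not force it — w0 does not force (b implies a) implies a: already at w0 itself, w0 forces b implies a but w0 does not force a.
w1: forces it.
w2: forces it.
w3: forces it.
Worlds forcing the formula: {w1, w2, w3}.

3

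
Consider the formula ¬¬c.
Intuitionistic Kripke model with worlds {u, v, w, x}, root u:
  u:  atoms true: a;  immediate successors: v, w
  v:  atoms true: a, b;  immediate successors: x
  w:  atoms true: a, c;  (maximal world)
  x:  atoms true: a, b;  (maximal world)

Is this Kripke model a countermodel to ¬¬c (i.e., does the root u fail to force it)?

u ⊮ ¬¬c since v is accessible from u and v ⊩ ¬c.
v ⊩ ¬c: no world accessible from v forces c.
So the root u does not force ¬¬c; the model is a countermodel.

Yes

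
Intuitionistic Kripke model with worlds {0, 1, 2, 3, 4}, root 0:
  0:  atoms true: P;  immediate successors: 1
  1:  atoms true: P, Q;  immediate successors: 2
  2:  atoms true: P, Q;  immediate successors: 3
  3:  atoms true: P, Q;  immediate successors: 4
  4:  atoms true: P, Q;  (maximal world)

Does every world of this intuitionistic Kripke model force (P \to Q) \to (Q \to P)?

0 \Vdash (P \to Q) \to (Q \to P): every world accessible from 0 that forces P \to Q (namely 1, 2, 3, 4) also forces Q \to P.
Since the root 0 forces (P \to Q) \to (Q \to P) and forcing is persistent (monotone upward), every world forces it.

Yes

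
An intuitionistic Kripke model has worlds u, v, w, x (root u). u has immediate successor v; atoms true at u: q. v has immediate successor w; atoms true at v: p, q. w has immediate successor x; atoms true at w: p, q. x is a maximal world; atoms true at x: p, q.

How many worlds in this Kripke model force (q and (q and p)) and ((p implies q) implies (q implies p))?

3

u: does not force it — u does not force (q and (q and p)) and ((p implies q) implies (q implies p)) since u fails q and (q and p).
v: forces it.
w: forces it.
x: forces it.
Worlds forcing the formula: {v, w, x}.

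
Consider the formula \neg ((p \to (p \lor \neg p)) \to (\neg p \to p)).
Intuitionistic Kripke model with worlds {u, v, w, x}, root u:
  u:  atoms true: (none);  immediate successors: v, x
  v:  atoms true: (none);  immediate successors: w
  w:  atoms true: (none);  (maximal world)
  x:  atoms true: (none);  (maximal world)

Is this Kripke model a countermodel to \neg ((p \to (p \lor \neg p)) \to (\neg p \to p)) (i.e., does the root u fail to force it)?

No

u \Vdash \neg ((p \to (p \lor \neg p)) \to (\neg p \to p)): no world accessible from u forces (p \to (p \lor \neg p)) \to (\neg p \to p).
So the root u forces \neg ((p \to (p \lor \neg p)) \to (\neg p \to p)); the model is not a countermodel.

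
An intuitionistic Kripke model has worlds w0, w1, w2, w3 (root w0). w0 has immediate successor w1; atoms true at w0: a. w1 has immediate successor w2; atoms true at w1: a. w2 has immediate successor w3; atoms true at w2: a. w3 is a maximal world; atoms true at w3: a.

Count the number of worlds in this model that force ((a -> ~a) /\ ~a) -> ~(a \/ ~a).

w0: forces it.
w1: forces it.
w2: forces it.
w3: forces it.
Worlds forcing the formula: {w0, w1, w2, w3}.

4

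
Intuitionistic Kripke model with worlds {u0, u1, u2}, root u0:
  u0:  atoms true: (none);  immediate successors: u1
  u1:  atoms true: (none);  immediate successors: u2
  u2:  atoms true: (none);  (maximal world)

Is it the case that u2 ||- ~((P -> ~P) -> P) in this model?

u2 ||- ~((P -> ~P) -> P): no world accessible from u2 forces (P -> ~P) -> P.

Yes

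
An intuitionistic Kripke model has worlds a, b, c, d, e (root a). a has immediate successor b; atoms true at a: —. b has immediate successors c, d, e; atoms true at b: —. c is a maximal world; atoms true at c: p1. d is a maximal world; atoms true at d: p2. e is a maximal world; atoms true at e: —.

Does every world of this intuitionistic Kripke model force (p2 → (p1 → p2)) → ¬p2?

No

Not every world: a ⊮ (p2 → (p1 → p2)) → ¬p2.
a ⊮ (p2 → (p1 → p2)) → ¬p2: already at a itself, a ⊩ p2 → (p1 → p2) but a ⊮ ¬p2.
a ⊮ ¬p2 since d is accessible from a and d ⊩ p2.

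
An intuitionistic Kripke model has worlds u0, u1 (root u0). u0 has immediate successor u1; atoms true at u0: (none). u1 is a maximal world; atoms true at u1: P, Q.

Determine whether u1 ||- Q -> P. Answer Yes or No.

Yes

u1 ||- Q -> P: every world accessible from u1 that forces Q (namely u1) also forces P.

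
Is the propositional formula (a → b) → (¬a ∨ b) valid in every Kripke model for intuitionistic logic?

This is the material-implication-as-disjunction principle, which is not intuitionistically valid.
A Kripke countermodel: worlds u, v; order generated by u ≤ v; atoms true at each world — u:{}; v:{a,b}.
u ⊮ (a → b) → (¬a ∨ b): already at u itself, u ⊩ a → b but u ⊮ ¬a ∨ b.
u ⊮ ¬a ∨ b: neither disjunct is forced at u.
u ⊮ ¬a since v is accessible from u and v ⊩ a.
So the root u does not force the formula.

No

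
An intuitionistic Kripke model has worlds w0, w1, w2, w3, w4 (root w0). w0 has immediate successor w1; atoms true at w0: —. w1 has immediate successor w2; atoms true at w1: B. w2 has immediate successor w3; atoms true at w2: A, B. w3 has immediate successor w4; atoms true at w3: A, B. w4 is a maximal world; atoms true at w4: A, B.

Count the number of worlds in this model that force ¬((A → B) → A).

0

w0: does not force it — w0 ⊮ ¬((A → B) → A) since w2 is accessible from w0 and w2 ⊩ (A → B) → A.
w1: does not force it.
w2: does not force it.
w3: does not force it.
w4: does not force it.
Worlds forcing the formula: { }.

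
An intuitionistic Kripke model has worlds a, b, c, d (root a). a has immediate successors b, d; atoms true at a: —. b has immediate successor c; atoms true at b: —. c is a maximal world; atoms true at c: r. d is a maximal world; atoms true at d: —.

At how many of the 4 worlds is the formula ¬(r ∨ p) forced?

a: does not force it — a ⊮ ¬(r ∨ p) since c is accessible from a and c ⊩ r ∨ p.
b: does not force it — b ⊮ ¬(r ∨ p) since c is accessible from b and c ⊩ r ∨ p.
c: does not force it.
d: forces it.
Worlds forcing the formula: {d}.

1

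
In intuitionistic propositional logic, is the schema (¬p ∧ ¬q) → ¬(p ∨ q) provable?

This is a constructively valid De Morgan direction (conjunction of negations to negated disjunction), which is intuitionistically derivable.
If both ¬p and ¬q hold at a world, no accessible world forces p or forces q, so none forces p ∨ q.

Yes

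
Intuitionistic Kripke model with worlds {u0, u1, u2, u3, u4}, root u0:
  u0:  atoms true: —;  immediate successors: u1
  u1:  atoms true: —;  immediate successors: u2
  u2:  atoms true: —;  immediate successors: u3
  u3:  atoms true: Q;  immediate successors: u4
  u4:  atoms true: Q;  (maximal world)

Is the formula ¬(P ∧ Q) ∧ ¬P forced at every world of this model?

Yes

u0 ⊩ ¬(P ∧ Q) ∧ ¬P since u0 forces both conjuncts.
Since the root u0 forces ¬(P ∧ Q) ∧ ¬P and forcing is persistent (monotone upward), every world forces it.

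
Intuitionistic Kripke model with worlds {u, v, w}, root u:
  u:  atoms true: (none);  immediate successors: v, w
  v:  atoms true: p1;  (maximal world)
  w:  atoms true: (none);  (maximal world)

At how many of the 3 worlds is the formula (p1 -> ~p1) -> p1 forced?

1

u: does not force it — u ||-/- (p1 -> ~p1) -> p1: at the accessible world w, w ||- p1 -> ~p1 but w ||-/- p1.
v: forces it.
w: does not force it — w ||-/- (p1 -> ~p1) -> p1: already at w itself, w ||- p1 -> ~p1 but w ||-/- p1.
Worlds forcing the formula: {v}.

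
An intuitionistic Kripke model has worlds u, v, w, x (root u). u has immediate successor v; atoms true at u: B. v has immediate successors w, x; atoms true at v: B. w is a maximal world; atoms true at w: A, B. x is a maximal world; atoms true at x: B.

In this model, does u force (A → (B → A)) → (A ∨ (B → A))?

No

u ⊮ (A → (B → A)) → (A ∨ (B → A)): already at u itself, u ⊩ A → (B → A) but u ⊮ A ∨ (B → A).
u ⊮ A ∨ (B → A): neither disjunct is forced at u.
u lacks atom A, so u ⊮ A.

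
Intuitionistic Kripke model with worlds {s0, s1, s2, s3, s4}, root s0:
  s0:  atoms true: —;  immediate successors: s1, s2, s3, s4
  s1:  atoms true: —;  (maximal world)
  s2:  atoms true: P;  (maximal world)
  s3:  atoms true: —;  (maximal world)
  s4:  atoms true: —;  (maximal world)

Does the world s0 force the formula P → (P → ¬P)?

No

s0 ⊮ P → (P → ¬P): at the accessible world s2, s2 ⊩ P but s2 ⊮ P → ¬P.
s2 ⊮ P → ¬P: already at s2 itself, s2 ⊩ P but s2 ⊮ ¬P.
s2 ⊮ ¬P since s2 is accessible from s2 and s2 ⊩ P.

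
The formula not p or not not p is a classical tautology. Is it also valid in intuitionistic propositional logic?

This is the weak law of excluded middle, which is not intuitionistically valid.
A Kripke countermodel: worlds w0, w1, w2; order generated by w0 <= w1, w0 <= w2; atoms true at each world — w0:{}; w1:{p}; w2:{}.
w0 does not force not p or not not p: neither disjunct is forced at w0.
w0 does not force not p since w1 is accessible from w0 and w1 forces p.
So the root w0 does not force the formula.

No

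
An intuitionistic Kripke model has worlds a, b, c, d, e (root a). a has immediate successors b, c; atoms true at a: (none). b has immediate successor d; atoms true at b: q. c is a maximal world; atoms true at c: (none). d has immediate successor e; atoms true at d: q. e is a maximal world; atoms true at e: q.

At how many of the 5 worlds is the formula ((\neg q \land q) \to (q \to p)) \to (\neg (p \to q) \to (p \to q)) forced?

5

a: forces it.
b: forces it.
c: forces it.
d: forces it.
e: forces it.
Worlds forcing the formula: {a, b, c, d, e}.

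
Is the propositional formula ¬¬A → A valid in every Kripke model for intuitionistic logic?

This is double-negation elimination, which is not intuitionistically valid.
A Kripke countermodel: worlds s0, s1; order generated by s0 ≤ s1; atoms true at each world — s0:{}; s1:{A}.
s0 ⊮ ¬¬A → A: already at s0 itself, s0 ⊩ ¬¬A but s0 ⊮ A.
s0 lacks atom A, so s0 ⊮ A.
So the root s0 does not force the formula.

No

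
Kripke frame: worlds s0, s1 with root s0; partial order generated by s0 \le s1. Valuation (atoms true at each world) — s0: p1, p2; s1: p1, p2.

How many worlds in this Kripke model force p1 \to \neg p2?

s0: does not force it — s0 \nVdash p1 \to \neg p2: already at s0 itself, s0 \Vdash p1 but s0 \nVdash \neg p2.
s1: does not force it — s1 \nVdash p1 \to \neg p2: already at s1 itself, s1 \Vdash p1 but s1 \nVdash \neg p2.
Worlds forcing the formula: { }.

0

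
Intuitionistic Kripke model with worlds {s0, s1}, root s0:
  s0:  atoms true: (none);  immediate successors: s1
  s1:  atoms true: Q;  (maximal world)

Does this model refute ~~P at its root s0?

Yes

s0 ||-/- ~~P since s0 is accessible from s0 and s0 ||- ~P.
s0 ||- ~P: no world accessible from s0 forces P.
So the root s0 does not force ~~P; the model is a countermodel.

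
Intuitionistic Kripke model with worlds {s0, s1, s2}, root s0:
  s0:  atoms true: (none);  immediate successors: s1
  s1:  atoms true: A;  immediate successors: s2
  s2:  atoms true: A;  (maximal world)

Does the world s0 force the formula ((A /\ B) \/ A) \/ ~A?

s0 ||-/- ((A /\ B) \/ A) \/ ~A: neither disjunct is forced at s0.
s0 ||-/- (A /\ B) \/ A: neither disjunct is forced at s0.
s0 ||-/- A /\ B since s0 fails A.

No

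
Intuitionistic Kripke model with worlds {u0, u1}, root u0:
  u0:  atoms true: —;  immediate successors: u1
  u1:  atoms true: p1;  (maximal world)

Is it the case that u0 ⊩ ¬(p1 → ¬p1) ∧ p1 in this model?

u0 ⊮ ¬(p1 → ¬p1) ∧ p1 since u0 fails p1.

No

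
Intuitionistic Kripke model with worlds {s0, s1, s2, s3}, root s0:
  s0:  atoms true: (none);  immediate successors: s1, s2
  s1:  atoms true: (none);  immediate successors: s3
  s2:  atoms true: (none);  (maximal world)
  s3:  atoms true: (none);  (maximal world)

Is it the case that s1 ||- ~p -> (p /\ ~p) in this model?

No

s1 ||-/- ~p -> (p /\ ~p): already at s1 itself, s1 ||- ~p but s1 ||-/- p /\ ~p.
s1 ||-/- p /\ ~p since s1 fails p.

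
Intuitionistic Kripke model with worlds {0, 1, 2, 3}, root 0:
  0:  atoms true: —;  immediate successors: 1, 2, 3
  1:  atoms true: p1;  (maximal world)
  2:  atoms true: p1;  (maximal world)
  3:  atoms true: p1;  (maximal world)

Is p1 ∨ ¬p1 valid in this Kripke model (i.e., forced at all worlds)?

No

Not every world: 0 ⊮ p1 ∨ ¬p1.
0 ⊮ p1 ∨ ¬p1: neither disjunct is forced at 0.
0 lacks atom p1, so 0 ⊮ p1.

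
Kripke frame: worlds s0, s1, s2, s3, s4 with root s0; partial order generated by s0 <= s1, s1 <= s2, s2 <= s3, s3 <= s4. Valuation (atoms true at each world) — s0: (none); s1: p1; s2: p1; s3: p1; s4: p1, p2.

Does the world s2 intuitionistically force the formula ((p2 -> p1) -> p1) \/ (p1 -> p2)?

Yes

s2 ||- ((p2 -> p1) -> p1) \/ (p1 -> p2) via the disjunct (p2 -> p1) -> p1.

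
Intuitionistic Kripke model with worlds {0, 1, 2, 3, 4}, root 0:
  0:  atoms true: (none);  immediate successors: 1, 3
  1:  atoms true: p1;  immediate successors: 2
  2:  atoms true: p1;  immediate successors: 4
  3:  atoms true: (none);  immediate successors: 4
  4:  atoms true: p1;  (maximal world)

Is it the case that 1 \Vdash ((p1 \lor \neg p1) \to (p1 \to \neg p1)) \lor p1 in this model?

Yes

1 \Vdash ((p1 \lor \neg p1) \to (p1 \to \neg p1)) \lor p1 via the disjunct p1.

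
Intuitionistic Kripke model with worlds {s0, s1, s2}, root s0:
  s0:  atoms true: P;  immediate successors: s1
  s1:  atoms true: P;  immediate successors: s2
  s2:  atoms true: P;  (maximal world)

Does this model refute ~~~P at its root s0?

Yes

s0 ||-/- ~~~P since s0 is accessible from s0 and s0 ||- ~~P.
s0 ||- ~~P: no world accessible from s0 forces ~P.
So the root s0 does not force ~~~P; the model is a countermodel.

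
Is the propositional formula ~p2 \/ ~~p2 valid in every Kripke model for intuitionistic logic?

No

This is the weak law of excluded middle, which is not intuitionistically valid.
A Kripke countermodel: worlds w0, w1, w2; order generated by w0 <= w1, w0 <= w2; atoms true at each world — w0:{}; w1:{p2}; w2:{}.
w0 ||-/- ~p2 \/ ~~p2: neither disjunct is forced at w0.
w0 ||-/- ~p2 since w1 is accessible from w0 and w1 ||- p2.
So the root w0 does not force the formula.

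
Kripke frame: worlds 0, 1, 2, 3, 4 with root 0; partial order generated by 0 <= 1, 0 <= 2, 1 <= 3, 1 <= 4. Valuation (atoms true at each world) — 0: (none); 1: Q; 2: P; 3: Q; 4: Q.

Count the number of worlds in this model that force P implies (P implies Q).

3

0: does not force it — 0 does not force P implies (P implies Q): at the accessible world 2, 2 forces P but 2 does not force P implies Q.
1: forces it.
2: does not force it — 2 does not force P implies (P implies Q): already at 2 itself, 2 forces P but 2 does not force P implies Q.
3: forces it.
4: forces it.
Worlds forcing the formula: {1, 3, 4}.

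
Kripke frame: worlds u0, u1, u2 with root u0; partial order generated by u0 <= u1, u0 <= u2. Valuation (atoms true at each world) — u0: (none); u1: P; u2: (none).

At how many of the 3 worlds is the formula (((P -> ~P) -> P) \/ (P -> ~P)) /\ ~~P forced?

1

u0: does not force it — u0 ||-/- (((P -> ~P) -> P) \/ (P -> ~P)) /\ ~~P since u0 fails ((P -> ~P) -> P) \/ (P -> ~P).
u1: forces it.
u2: does not force it — u2 ||-/- (((P -> ~P) -> P) \/ (P -> ~P)) /\ ~~P since u2 fails ~~P.
Worlds forcing the formula: {u1}.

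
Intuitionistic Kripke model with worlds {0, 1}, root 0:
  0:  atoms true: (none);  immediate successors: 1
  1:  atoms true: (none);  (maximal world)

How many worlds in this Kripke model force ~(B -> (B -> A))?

0: does not force it — 0 ||-/- ~(B -> (B -> A)) since 0 is accessible from 0 and 0 ||- B -> (B -> A).
1: does not force it — 1 ||-/- ~(B -> (B -> A)) since 1 is accessible from 1 and 1 ||- B -> (B -> A).
Worlds forcing the formula: { }.

0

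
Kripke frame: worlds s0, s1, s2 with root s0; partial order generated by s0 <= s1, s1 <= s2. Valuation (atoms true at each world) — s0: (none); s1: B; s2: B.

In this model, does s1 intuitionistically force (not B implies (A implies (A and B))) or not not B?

s1 forces (not B implies (A implies (A and B))) or not not B via the disjunct not B implies (A implies (A and B)).

Yes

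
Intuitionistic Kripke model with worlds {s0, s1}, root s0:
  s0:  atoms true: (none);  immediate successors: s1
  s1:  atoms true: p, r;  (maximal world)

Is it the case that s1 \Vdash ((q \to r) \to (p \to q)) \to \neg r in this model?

s1 \Vdash ((q \to r) \to (p \to q)) \to \neg r vacuously: no world accessible from s1 forces the antecedent (q \to r) \to (p \to q).

Yes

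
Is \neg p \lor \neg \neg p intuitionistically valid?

No

This is the weak law of excluded middle, which is not intuitionistically valid.
A Kripke countermodel: worlds u0, u1, u2; order generated by u0 \le u1, u0 \le u2; atoms true at each world — u0:{}; u1:{p}; u2:{}.
u0 \nVdash \neg p \lor \neg \neg p: neither disjunct is forced at u0.
u0 \nVdash \neg p since u1 is accessible from u0 and u1 \Vdash p.
So the root u0 does not force the formula.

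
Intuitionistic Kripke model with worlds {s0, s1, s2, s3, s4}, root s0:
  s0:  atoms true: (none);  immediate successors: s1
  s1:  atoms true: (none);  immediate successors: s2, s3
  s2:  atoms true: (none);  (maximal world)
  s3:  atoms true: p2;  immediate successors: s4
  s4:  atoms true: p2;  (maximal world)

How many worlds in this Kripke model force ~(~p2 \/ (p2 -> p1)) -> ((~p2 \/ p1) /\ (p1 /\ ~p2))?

s0: does not force it — s0 ||-/- ~(~p2 \/ (p2 -> p1)) -> ((~p2 \/ p1) /\ (p1 /\ ~p2)): at the accessible world s3, s3 ||- ~(~p2 \/ (p2 -> p1)) but s3 ||-/- (~p2 \/ p1) /\ (p1 /\ ~p2).
s1: does not force it — s1 ||-/- ~(~p2 \/ (p2 -> p1)) -> ((~p2 \/ p1) /\ (p1 /\ ~p2)): at the accessible world s3, s3 ||- ~(~p2 \/ (p2 -> p1)) but s3 ||-/- (~p2 \/ p1) /\ (p1 /\ ~p2).
s2: forces it.
s3: does not force it.
s4: does not force it.
Worlds forcing the formula: {s2}.

1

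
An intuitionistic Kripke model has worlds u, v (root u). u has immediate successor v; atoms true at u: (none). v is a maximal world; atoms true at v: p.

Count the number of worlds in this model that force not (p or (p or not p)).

0

u: does not force it — u does not force not (p or (p or not p)) since v is accessible from u and v forces p or (p or not p).
v: does not force it — v does not force not (p or (p or not p)) since v is accessible from v and v forces p or (p or not p).
Worlds forcing the formula: { }.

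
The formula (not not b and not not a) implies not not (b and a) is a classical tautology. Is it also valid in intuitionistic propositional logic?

Yes

This is the distribution of double negation over conjunction, which is intuitionistically derivable.
Assume not not b, not not a, and not (b and a). From b we'd get not a (since b and a is refuted), contradicting not not a; so not b, contradicting not not b.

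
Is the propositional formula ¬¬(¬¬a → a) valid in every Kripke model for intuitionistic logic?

This is the double negation of double-negation elimination, which is intuitionistically derivable.
By Glivenko's theorem the double negation of any classical propositional tautology is intuitionistically provable; ¬¬a → a is classically a tautology.

Yes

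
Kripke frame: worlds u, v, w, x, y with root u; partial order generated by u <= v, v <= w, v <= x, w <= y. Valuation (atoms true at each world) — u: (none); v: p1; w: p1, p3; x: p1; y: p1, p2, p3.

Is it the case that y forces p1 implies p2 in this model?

y forces p1 implies p2: every world accessible from y that forces p1 (namely y) also forces p2.

Yes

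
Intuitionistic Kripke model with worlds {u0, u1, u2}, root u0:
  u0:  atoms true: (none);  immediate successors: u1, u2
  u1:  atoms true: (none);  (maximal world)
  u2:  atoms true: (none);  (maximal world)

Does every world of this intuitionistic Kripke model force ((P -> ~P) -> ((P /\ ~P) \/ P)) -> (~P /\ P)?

u0 ||- ((P -> ~P) -> ((P /\ ~P) \/ P)) -> (~P /\ P) vacuously: no world accessible from u0 forces the antecedent (P -> ~P) -> ((P /\ ~P) \/ P).
Since the root u0 forces ((P -> ~P) -> ((P /\ ~P) \/ P)) -> (~P /\ P) and forcing is persistent (monotone upward), every world forces it.

Yes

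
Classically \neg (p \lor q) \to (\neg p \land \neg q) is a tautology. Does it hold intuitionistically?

This is a constructively valid De Morgan direction (negated disjunction to conjunction of negations), which is intuitionistically derivable.
From \neg (p \lor q): if p held then p \lor q would, contradiction — so \neg p; similarly \neg q.

Yes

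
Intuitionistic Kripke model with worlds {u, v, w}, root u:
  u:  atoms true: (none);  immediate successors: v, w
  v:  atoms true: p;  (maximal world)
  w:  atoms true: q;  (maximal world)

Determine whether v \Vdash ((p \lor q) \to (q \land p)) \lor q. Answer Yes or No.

No

v \nVdash ((p \lor q) \to (q \land p)) \lor q: neither disjunct is forced at v.
v \nVdash (p \lor q) \to (q \land p): already at v itself, v \Vdash p \lor q but v \nVdash q \land p.
v \nVdash q \land p since v fails q.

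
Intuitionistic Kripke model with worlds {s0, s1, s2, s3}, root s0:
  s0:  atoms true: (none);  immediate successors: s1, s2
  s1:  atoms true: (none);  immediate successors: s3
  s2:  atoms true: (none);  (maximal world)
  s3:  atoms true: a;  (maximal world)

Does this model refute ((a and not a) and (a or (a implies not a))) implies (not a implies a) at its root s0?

s0 forces ((a and not a) and (a or (a implies not a))) implies (not a implies a) vacuously: no world accessible from s0 forces the antecedent (a and not a) and (a or (a implies not a)).
So the root s0 forces ((a and not a) and (a or (a implies not a))) implies (not a implies a); the model is not a countermodel.

No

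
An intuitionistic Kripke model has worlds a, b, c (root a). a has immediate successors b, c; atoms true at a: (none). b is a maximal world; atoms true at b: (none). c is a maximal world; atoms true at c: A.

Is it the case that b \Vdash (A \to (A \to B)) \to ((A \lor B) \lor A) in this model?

b \nVdash (A \to (A \to B)) \to ((A \lor B) \lor A): already at b itself, b \Vdash A \to (A \to B) but b \nVdash (A \lor B) \lor A.
b \nVdash (A \lor B) \lor A: neither disjunct is forced at b.
b \nVdash A \lor B: neither disjunct is forced at b.
b lacks atom A, so b \nVdash A.

No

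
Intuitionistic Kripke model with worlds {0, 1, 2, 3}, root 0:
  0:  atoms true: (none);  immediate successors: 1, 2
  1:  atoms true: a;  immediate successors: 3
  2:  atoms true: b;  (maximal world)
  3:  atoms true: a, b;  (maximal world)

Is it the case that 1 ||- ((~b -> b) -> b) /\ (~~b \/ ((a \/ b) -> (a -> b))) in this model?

No

1 ||-/- ((~b -> b) -> b) /\ (~~b \/ ((a \/ b) -> (a -> b))) since 1 fails (~b -> b) -> b.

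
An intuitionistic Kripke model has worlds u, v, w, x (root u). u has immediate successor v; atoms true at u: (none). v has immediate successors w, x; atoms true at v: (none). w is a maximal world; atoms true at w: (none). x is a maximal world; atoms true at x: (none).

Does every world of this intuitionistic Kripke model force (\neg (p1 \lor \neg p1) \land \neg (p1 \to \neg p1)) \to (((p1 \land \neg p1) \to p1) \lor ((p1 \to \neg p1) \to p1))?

u \Vdash (\neg (p1 \lor \neg p1) \land \neg (p1 \to \neg p1)) \to (((p1 \land \neg p1) \to p1) \lor ((p1 \to \neg p1) \to p1)) vacuously: no world accessible from u forces the antecedent \neg (p1 \lor \neg p1) \land \neg (p1 \to \neg p1).
Since the root u forces (\neg (p1 \lor \neg p1) \land \neg (p1 \to \neg p1)) \to (((p1 \land \neg p1) \to p1) \lor ((p1 \to \neg p1) \to p1)) and forcing is persistent (monotone upward), every world forces it.

Yes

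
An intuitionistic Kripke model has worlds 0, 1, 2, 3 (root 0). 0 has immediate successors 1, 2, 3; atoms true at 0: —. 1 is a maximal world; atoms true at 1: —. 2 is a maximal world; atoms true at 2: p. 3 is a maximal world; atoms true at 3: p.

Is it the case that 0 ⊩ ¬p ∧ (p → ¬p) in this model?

No

0 ⊮ ¬p ∧ (p → ¬p) since 0 fails ¬p.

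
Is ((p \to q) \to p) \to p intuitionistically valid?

This is Peirce's law, which is not intuitionistically valid.
A Kripke countermodel: worlds u, v; order generated by u \le v; atoms true at each world — u:{}; v:{p}.
u \nVdash ((p \to q) \to p) \to p: already at u itself, u \Vdash (p \to q) \to p but u \nVdash p.
u lacks atom p, so u \nVdash p.
So the root u does not force the formula.

No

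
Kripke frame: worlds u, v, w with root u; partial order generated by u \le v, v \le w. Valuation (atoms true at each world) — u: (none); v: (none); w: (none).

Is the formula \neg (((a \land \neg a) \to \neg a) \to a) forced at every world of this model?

Yes

u \Vdash \neg (((a \land \neg a) \to \neg a) \to a): no world accessible from u forces ((a \land \neg a) \to \neg a) \to a.
Since the root u forces \neg (((a \land \neg a) \to \neg a) \to a) and forcing is persistent (monotone upward), every world forces it.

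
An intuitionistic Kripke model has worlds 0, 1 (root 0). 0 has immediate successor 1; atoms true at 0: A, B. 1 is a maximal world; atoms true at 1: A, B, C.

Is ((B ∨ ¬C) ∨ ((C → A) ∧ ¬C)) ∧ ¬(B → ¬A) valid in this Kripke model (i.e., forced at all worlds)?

Yes

0 ⊩ ((B ∨ ¬C) ∨ ((C → A) ∧ ¬C)) ∧ ¬(B → ¬A) since 0 forces both conjuncts.
Since the root 0 forces ((B ∨ ¬C) ∨ ((C → A) ∧ ¬C)) ∧ ¬(B → ¬A) and forcing is persistent (monotone upward), every world forces it.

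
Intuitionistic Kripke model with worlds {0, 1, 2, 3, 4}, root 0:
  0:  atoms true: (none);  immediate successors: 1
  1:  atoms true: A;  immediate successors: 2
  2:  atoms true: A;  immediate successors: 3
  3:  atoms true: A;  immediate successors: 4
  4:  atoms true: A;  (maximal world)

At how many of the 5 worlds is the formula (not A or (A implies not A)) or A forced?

0: does not force it — 0 does not force (not A or (A implies not A)) or A: neither disjunct is forced at 0.
1: forces it.
2: forces it.
3: forces it.
4: forces it.
Worlds forcing the formula: {1, 2, 3, 4}.

4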